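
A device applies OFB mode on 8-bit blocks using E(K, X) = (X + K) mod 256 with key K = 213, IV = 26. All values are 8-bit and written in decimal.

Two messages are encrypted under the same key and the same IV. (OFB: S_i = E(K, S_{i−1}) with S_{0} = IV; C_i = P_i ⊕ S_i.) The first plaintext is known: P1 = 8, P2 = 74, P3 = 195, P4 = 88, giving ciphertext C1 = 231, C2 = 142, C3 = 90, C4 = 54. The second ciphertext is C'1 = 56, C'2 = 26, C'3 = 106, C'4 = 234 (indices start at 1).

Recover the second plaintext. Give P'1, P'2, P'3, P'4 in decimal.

P'1 = 215, P'2 = 222, P'3 = 243, P'4 = 132

In OFB with a reused IV, both messages share the same keystream S_i, so C_i ⊕ C'_i = P_i ⊕ P'_i and thus P'_i = P_i ⊕ C_i ⊕ C'_i.
P'1: 8 ⊕ 231 ⊕ 56 = 215.
P'2: 74 ⊕ 142 ⊕ 26 = 222.
P'3: 195 ⊕ 90 ⊕ 106 = 243.
P'4: 88 ⊕ 54 ⊕ 234 = 132.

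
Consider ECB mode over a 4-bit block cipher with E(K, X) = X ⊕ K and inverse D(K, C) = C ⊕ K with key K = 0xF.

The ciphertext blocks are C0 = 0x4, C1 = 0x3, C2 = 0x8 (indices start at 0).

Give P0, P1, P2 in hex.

P0 = 0xB, P1 = 0xC, P2 = 0x7

ECB decryption: P_i = D(K, C_i).
P0: D(K, 0x4) = 0xB.
P1: D(K, 0x3) = 0xC.
P2: D(K, 0x8) = 0x7.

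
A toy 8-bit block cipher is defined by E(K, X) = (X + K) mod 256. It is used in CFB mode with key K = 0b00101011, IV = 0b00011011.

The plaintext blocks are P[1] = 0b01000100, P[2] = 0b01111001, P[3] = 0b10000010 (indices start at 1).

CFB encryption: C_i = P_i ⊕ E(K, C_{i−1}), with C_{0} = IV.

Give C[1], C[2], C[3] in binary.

C[1] = 0b00000010, C[2] = 0b01010100, C[3] = 0b11111101

C[1]: E(K, 0b00011011) = 0b01000110; 0b01000100 ⊕ 0b01000110 = 0b00000010.
C[2]: E(K, 0b00000010) = 0b00101101; 0b01111001 ⊕ 0b00101101 = 0b01010100.
C[3]: E(K, 0b01010100) = 0b01111111; 0b10000010 ⊕ 0b01111111 = 0b11111101.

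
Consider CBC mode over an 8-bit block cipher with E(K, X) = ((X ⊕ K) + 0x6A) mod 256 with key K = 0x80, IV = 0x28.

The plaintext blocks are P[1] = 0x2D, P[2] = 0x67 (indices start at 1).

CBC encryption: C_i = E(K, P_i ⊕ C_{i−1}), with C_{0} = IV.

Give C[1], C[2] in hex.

C[1]: P[1] ⊕ 0x28 = 0x05; E(K, 0x05) = 0xEF.
C[2]: P[2] ⊕ 0xEF = 0x88; E(K, 0x88) = 0x72.

C[1] = 0xEF, C[2] = 0x72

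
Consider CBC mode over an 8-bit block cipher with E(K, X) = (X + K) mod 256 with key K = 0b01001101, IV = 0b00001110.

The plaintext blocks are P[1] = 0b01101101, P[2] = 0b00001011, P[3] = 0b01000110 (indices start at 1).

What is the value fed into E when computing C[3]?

CBC encryption: C_i = E(K, P_i ⊕ C_{i−1}), with C_{0} = IV.
C[1]: P[1] ⊕ 0b00001110 = 0b01100011; E(K, 0b01100011) = 0b10110000.
C[2]: P[2] ⊕ 0b10110000 = 0b10111011; E(K, 0b10111011) = 0b00001000.
C[3]: P[3] ⊕ 0b00001000 = 0b01001110; E(K, 0b01001110) = 0b10011011.
So the input to E for block [3] is 0b01001110.

0b01001110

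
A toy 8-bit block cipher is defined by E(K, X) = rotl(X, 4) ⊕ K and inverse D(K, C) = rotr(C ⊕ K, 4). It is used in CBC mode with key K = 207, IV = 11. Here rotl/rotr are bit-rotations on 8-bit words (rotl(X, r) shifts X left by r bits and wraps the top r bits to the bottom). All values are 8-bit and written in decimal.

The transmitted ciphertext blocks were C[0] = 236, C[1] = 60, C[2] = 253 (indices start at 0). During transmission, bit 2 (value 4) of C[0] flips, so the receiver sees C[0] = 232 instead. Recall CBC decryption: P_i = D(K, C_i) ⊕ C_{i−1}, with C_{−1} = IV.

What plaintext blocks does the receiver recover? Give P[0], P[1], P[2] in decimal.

Only C[0] changed, to 232. In CBC, a change in C_i garbles P_i and flips the same bit in P_{i+1}. Decrypting the received ciphertext:
P[0]: D(K, 232) = 114; 114 ⊕ 11 = 121.
P[1]: D(K, 60) = 63; 63 ⊕ 232 = 215.
P[2]: D(K, 253) = 35; 35 ⊕ 60 = 31.
Blocks that differ from the original plaintext: P[0], P[1].

P[0] = 121, P[1] = 215, P[2] = 31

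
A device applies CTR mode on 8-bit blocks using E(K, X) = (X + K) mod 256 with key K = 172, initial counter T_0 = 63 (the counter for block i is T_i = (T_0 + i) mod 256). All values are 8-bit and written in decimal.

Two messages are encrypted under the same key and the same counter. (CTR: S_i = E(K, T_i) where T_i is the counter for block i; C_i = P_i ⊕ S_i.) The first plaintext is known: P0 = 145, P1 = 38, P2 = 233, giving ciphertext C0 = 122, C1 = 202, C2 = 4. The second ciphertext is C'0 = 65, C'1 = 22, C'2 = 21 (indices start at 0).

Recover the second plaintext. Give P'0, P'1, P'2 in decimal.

In CTR with a reused counter, both messages share the same keystream S_i, so C_i ⊕ C'_i = P_i ⊕ P'_i and thus P'_i = P_i ⊕ C_i ⊕ C'_i.
P'0: 145 ⊕ 122 ⊕ 65 = 170.
P'1: 38 ⊕ 202 ⊕ 22 = 250.
P'2: 233 ⊕ 4 ⊕ 21 = 248.

P'0 = 170, P'1 = 250, P'2 = 248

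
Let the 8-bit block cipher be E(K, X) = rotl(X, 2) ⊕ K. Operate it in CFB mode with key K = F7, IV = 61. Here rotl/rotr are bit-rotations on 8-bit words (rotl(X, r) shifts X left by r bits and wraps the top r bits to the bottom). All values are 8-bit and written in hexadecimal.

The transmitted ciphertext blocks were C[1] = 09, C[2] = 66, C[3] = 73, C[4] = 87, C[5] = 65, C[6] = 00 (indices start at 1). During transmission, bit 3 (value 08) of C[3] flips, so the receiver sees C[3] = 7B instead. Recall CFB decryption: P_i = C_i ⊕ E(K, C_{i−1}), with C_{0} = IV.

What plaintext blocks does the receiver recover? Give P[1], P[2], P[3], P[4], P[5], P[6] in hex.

P[1] = 7B, P[2] = B5, P[3] = 15, P[4] = 9D, P[5] = 8C, P[6] = 62

Only C[3] changed, to 7B. In CFB, a change in C_i flips the same bit in P_i and garbles P_{i+1}. Decrypting the received ciphertext:
P[1]: E(K, 61) = 72; 09 ⊕ 72 = 7B.
P[2]: E(K, 09) = D3; 66 ⊕ D3 = B5.
P[3]: E(K, 66) = 6E; 7B ⊕ 6E = 15.
P[4]: E(K, 7B) = 1A; 87 ⊕ 1A = 9D.
P[5]: E(K, 87) = E9; 65 ⊕ E9 = 8C.
P[6]: E(K, 65) = 62; 00 ⊕ 62 = 62.
Blocks that differ from the original plaintext: P[3], P[4].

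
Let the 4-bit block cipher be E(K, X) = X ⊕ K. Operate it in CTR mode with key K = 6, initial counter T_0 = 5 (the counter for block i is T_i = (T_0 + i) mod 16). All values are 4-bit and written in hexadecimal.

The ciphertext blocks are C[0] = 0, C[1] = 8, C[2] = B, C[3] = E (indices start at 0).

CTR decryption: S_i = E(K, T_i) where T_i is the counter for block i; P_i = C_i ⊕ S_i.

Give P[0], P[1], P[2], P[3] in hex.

P[0]: T = 5, S = E(K, T) = 3; 0 ⊕ 3 = 3.
P[1]: T = 6, S = E(K, T) = 0; 8 ⊕ 0 = 8.
P[2]: T = 7, S = E(K, T) = 1; B ⊕ 1 = A.
P[3]: T = 8, S = E(K, T) = E; E ⊕ E = 0.

P[0] = 3, P[1] = 8, P[2] = A, P[3] = 0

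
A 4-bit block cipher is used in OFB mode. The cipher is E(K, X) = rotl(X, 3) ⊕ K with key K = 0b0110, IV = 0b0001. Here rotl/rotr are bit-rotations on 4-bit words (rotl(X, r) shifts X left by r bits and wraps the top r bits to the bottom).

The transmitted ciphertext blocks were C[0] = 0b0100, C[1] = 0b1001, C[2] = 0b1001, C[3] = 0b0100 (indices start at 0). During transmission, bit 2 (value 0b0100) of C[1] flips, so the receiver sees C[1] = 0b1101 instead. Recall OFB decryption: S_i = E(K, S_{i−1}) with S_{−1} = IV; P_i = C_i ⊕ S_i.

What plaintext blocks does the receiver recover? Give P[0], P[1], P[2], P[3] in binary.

Only C[1] changed, to 0b1101. In OFB, a change in C_i flips the same bit in P_i only; the keystream is unaffected. Decrypting the received ciphertext:
P[0]: S = E(K, 0b0001) = 0b1110; 0b0100 ⊕ 0b1110 = 0b1010.
P[1]: S = E(K, 0b1110) = 0b0001; 0b1101 ⊕ 0b0001 = 0b1100.
P[2]: S = E(K, 0b0001) = 0b1110; 0b1001 ⊕ 0b1110 = 0b0111.
P[3]: S = E(K, 0b1110) = 0b0001; 0b0100 ⊕ 0b0001 = 0b0101.
Blocks that differ from the original plaintext: P[1].

P[0] = 0b1010, P[1] = 0b1100, P[2] = 0b0111, P[3] = 0b0101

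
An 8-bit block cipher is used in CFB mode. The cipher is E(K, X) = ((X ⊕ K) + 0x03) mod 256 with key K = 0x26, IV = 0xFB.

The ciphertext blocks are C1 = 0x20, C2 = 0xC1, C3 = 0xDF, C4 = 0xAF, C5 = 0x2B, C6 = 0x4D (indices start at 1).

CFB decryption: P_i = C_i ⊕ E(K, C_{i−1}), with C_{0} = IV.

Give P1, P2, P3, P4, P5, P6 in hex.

P1: E(K, 0xFB) = 0xE0; 0x20 ⊕ 0xE0 = 0xC0.
P2: E(K, 0x20) = 0x09; 0xC1 ⊕ 0x09 = 0xC8.
P3: E(K, 0xC1) = 0xEA; 0xDF ⊕ 0xEA = 0x35.
P4: E(K, 0xDF) = 0xFC; 0xAF ⊕ 0xFC = 0x53.
P5: E(K, 0xAF) = 0x8C; 0x2B ⊕ 0x8C = 0xA7.
P6: E(K, 0x2B) = 0x10; 0x4D ⊕ 0x10 = 0x5D.

P1 = 0xC0, P2 = 0xC8, P3 = 0x35, P4 = 0x53, P5 = 0xA7, P6 = 0x5D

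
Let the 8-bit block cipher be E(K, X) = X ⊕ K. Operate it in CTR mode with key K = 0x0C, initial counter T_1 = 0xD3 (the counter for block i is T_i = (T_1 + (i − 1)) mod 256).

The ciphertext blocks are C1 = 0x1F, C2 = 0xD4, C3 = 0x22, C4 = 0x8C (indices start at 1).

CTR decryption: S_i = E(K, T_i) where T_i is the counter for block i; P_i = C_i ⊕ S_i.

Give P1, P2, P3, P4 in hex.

P1: T = 0xD3, S = E(K, T) = 0xDF; 0x1F ⊕ 0xDF = 0xC0.
P2: T = 0xD4, S = E(K, T) = 0xD8; 0xD4 ⊕ 0xD8 = 0x0C.
P3: T = 0xD5, S = E(K, T) = 0xD9; 0x22 ⊕ 0xD9 = 0xFB.
P4: T = 0xD6, S = E(K, T) = 0xDA; 0x8C ⊕ 0xDA = 0x56.

P1 = 0xC0, P2 = 0x0C, P3 = 0xFB, P4 = 0x56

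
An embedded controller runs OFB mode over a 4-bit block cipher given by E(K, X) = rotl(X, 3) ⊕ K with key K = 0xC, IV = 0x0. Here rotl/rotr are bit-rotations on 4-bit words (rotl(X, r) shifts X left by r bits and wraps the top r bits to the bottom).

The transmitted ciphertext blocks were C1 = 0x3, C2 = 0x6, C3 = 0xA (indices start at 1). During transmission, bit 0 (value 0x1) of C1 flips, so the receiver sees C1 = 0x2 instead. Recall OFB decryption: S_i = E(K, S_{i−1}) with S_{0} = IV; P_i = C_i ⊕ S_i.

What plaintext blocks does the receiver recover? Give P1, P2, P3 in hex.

P1 = 0xE, P2 = 0xC, P3 = 0x3

Only C1 changed, to 0x2. In OFB, a change in C_i flips the same bit in P_i only; the keystream is unaffected. Decrypting the received ciphertext:
P1: S = E(K, 0x0) = 0xC; 0x2 ⊕ 0xC = 0xE.
P2: S = E(K, 0xC) = 0xA; 0x6 ⊕ 0xA = 0xC.
P3: S = E(K, 0xA) = 0x9; 0xA ⊕ 0x9 = 0x3.
Blocks that differ from the original plaintext: P1.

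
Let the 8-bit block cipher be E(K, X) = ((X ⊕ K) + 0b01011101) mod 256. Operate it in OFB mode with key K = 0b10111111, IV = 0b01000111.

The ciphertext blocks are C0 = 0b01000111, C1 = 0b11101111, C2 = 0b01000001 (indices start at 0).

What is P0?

P0 = 0b00010010

OFB decryption: S_i = E(K, S_{i−1}) with S_{−1} = IV; P_i = C_i ⊕ S_i.
P0: S = E(K, 0b01000111) = 0b01010101; 0b01000111 ⊕ 0b01010101 = 0b00010010.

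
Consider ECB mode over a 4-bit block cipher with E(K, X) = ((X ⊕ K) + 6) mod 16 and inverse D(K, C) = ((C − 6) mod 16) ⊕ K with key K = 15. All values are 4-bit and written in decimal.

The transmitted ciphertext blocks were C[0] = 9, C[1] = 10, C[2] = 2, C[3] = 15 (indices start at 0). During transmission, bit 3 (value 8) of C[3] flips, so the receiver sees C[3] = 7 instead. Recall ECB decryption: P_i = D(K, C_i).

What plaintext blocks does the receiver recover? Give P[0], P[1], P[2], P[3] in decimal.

P[0] = 12, P[1] = 11, P[2] = 3, P[3] = 14

Only C[3] changed, to 7. In ECB, a change in C_i affects only P_i. Decrypting the received ciphertext:
P[0]: D(K, 9) = 12.
P[1]: D(K, 10) = 11.
P[2]: D(K, 2) = 3.
P[3]: D(K, 7) = 14.
Blocks that differ from the original plaintext: P[3].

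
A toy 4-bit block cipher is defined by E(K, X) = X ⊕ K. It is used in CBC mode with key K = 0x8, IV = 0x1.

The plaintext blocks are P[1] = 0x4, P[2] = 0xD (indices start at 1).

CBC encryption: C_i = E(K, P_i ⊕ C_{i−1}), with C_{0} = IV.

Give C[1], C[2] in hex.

C[1]: P[1] ⊕ 0x1 = 0x5; E(K, 0x5) = 0xD.
C[2]: P[2] ⊕ 0xD = 0x0; E(K, 0x0) = 0x8.

C[1] = 0xD, C[2] = 0x8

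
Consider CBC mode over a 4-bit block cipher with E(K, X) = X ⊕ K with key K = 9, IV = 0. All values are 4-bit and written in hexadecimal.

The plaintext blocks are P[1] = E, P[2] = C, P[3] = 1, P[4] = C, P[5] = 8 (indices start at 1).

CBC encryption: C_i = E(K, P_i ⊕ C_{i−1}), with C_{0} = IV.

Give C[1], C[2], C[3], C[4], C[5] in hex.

C[1] = 7, C[2] = 2, C[3] = A, C[4] = F, C[5] = E

C[1]: P[1] ⊕ 0 = E; E(K, E) = 7.
C[2]: P[2] ⊕ 7 = B; E(K, B) = 2.
C[3]: P[3] ⊕ 2 = 3; E(K, 3) = A.
C[4]: P[4] ⊕ A = 6; E(K, 6) = F.
C[5]: P[5] ⊕ F = 7; E(K, 7) = E.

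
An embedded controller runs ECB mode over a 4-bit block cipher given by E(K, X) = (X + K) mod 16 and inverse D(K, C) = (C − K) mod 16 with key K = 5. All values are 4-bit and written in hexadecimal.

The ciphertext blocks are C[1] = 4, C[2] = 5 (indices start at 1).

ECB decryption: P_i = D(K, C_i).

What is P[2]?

P[2] = 0

P[2]: D(K, 5) = 0.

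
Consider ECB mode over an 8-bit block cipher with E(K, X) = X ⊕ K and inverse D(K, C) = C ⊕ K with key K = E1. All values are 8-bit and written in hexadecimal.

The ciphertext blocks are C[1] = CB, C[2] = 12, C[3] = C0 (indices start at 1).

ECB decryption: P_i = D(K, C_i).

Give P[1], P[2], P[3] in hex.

P[1] = 2A, P[2] = F3, P[3] = 21

P[1]: D(K, CB) = 2A.
P[2]: D(K, 12) = F3.
P[3]: D(K, C0) = 21.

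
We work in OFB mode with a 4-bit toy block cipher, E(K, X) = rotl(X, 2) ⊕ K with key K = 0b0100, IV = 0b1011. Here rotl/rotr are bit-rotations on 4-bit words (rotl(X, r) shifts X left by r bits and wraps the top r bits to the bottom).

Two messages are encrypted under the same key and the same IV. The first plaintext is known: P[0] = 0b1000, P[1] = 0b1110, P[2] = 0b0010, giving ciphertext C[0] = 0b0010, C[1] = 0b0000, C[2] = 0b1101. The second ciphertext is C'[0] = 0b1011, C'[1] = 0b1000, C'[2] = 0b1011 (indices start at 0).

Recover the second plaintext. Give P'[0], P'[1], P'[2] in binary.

P'[0] = 0b0001, P'[1] = 0b0110, P'[2] = 0b0100

In OFB with a reused IV, both messages share the same keystream S_i, so C_i ⊕ C'_i = P_i ⊕ P'_i and thus P'_i = P_i ⊕ C_i ⊕ C'_i.
P'[0]: 0b1000 ⊕ 0b0010 ⊕ 0b1011 = 0b0001.
P'[1]: 0b1110 ⊕ 0b0000 ⊕ 0b1000 = 0b0110.
P'[2]: 0b0010 ⊕ 0b1101 ⊕ 0b1011 = 0b0100.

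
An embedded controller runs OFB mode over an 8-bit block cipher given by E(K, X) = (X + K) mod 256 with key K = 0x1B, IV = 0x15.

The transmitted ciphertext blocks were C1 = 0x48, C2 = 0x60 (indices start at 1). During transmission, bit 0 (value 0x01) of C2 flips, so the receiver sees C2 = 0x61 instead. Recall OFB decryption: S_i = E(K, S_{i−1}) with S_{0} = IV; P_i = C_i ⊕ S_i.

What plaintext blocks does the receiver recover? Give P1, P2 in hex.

Only C2 changed, to 0x61. In OFB, a change in C_i flips the same bit in P_i only; the keystream is unaffected. Decrypting the received ciphertext:
P1: S = E(K, 0x15) = 0x30; 0x48 ⊕ 0x30 = 0x78.
P2: S = E(K, 0x30) = 0x4B; 0x61 ⊕ 0x4B = 0x2A.
Blocks that differ from the original plaintext: P2.

P1 = 0x78, P2 = 0x2A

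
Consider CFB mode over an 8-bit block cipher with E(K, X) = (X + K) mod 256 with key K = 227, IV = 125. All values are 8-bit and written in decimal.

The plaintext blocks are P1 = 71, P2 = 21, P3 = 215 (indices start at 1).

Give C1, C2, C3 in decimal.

C1 = 39, C2 = 31, C3 = 213

CFB encryption: C_i = P_i ⊕ E(K, C_{i−1}), with C_{0} = IV.
C1: E(K, 125) = 96; 71 ⊕ 96 = 39.
C2: E(K, 39) = 10; 21 ⊕ 10 = 31.
C3: E(K, 31) = 2; 215 ⊕ 2 = 213.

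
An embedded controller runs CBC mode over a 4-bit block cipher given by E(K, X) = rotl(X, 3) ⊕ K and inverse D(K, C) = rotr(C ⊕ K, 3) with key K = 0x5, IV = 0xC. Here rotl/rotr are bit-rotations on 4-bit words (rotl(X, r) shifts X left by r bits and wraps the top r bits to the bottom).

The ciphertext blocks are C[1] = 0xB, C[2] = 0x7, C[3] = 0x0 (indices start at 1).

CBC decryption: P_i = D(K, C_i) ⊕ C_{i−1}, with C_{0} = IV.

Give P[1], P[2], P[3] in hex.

P[1] = 0x1, P[2] = 0xF, P[3] = 0xD

P[1]: D(K, 0xB) = 0xD; 0xD ⊕ 0xC = 0x1.
P[2]: D(K, 0x7) = 0x4; 0x4 ⊕ 0xB = 0xF.
P[3]: D(K, 0x0) = 0xA; 0xA ⊕ 0x7 = 0xD.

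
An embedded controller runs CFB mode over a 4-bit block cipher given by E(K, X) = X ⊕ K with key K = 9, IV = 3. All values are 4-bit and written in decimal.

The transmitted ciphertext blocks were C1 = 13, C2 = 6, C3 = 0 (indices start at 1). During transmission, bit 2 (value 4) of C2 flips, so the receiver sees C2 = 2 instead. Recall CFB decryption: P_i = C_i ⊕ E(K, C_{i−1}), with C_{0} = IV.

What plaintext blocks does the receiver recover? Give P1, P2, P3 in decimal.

P1 = 7, P2 = 6, P3 = 11

Only C2 changed, to 2. In CFB, a change in C_i flips the same bit in P_i and garbles P_{i+1}. Decrypting the received ciphertext:
P1: E(K, 3) = 10; 13 ⊕ 10 = 7.
P2: E(K, 13) = 4; 2 ⊕ 4 = 6.
P3: E(K, 2) = 11; 0 ⊕ 11 = 11.
Blocks that differ from the original plaintext: P2, P3.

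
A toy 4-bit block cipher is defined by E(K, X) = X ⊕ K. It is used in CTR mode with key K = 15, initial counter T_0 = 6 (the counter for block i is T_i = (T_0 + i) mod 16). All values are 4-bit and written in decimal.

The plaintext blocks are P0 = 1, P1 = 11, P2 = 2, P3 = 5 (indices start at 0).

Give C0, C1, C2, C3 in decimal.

C0 = 8, C1 = 3, C2 = 5, C3 = 3

CTR encryption: S_i = E(K, T_i) where T_i is the counter for block i; C_i = P_i ⊕ S_i.
C0: T = 6, S = E(K, T) = 9; 1 ⊕ 9 = 8.
C1: T = 7, S = E(K, T) = 8; 11 ⊕ 8 = 3.
C2: T = 8, S = E(K, T) = 7; 2 ⊕ 7 = 5.
C3: T = 9, S = E(K, T) = 6; 5 ⊕ 6 = 3.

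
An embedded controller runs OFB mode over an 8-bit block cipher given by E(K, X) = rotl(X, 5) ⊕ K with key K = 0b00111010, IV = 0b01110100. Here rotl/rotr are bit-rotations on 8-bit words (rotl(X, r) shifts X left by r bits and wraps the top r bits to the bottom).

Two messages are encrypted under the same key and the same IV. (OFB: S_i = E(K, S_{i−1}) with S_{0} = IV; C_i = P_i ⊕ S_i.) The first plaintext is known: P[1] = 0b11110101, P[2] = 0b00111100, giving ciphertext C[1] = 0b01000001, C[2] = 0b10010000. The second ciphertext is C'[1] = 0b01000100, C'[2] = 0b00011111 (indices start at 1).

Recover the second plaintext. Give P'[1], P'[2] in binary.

In OFB with a reused IV, both messages share the same keystream S_i, so C_i ⊕ C'_i = P_i ⊕ P'_i and thus P'_i = P_i ⊕ C_i ⊕ C'_i.
P'[1]: 0b11110101 ⊕ 0b01000001 ⊕ 0b01000100 = 0b11110000.
P'[2]: 0b00111100 ⊕ 0b10010000 ⊕ 0b00011111 = 0b10110011.

P'[1] = 0b11110000, P'[2] = 0b10110011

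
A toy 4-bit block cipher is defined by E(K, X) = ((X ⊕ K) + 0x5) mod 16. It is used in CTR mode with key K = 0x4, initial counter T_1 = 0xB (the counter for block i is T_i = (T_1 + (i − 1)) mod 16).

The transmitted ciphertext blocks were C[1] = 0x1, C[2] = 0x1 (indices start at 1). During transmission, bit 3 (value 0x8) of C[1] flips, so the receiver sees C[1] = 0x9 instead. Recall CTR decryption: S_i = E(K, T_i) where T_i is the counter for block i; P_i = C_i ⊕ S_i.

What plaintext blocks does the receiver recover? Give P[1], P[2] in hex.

P[1] = 0xD, P[2] = 0xC

Only C[1] changed, to 0x9. In CTR, a change in C_i flips the same bit in P_i only; the keystream is unaffected. Decrypting the received ciphertext:
P[1]: T = 0xB, S = E(K, T) = 0x4; 0x9 ⊕ 0x4 = 0xD.
P[2]: T = 0xC, S = E(K, T) = 0xD; 0x1 ⊕ 0xD = 0xC.
Blocks that differ from the original plaintext: P[1].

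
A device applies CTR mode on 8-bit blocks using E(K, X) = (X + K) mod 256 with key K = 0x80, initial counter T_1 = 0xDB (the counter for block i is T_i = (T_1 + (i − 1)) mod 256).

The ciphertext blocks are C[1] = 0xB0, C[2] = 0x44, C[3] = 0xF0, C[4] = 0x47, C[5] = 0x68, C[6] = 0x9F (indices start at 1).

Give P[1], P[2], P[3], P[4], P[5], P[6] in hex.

CTR decryption: S_i = E(K, T_i) where T_i is the counter for block i; P_i = C_i ⊕ S_i.
P[1]: T = 0xDB, S = E(K, T) = 0x5B; 0xB0 ⊕ 0x5B = 0xEB.
P[2]: T = 0xDC, S = E(K, T) = 0x5C; 0x44 ⊕ 0x5C = 0x18.
P[3]: T = 0xDD, S = E(K, T) = 0x5D; 0xF0 ⊕ 0x5D = 0xAD.
P[4]: T = 0xDE, S = E(K, T) = 0x5E; 0x47 ⊕ 0x5E = 0x19.
P[5]: T = 0xDF, S = E(K, T) = 0x5F; 0x68 ⊕ 0x5F = 0x37.
P[6]: T = 0xE0, S = E(K, T) = 0x60; 0x9F ⊕ 0x60 = 0xFF.

P[1] = 0xEB, P[2] = 0x18, P[3] = 0xAD, P[4] = 0x19, P[5] = 0x37, P[6] = 0xFF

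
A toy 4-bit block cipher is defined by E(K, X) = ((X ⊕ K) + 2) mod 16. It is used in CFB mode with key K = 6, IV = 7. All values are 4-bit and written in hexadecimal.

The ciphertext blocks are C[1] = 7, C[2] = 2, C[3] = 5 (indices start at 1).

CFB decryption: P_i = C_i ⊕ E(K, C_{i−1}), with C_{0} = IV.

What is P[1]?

P[1]: E(K, 7) = 3; 7 ⊕ 3 = 4.

P[1] = 4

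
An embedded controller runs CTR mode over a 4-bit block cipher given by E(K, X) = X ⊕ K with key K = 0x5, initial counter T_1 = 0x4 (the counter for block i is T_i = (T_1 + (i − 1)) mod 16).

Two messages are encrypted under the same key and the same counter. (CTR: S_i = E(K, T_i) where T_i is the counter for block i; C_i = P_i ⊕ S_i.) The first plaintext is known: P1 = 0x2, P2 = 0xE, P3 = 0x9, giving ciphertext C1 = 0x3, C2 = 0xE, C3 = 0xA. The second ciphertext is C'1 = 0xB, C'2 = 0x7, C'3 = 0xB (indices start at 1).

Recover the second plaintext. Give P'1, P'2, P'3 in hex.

P'1 = 0xA, P'2 = 0x7, P'3 = 0x8

In CTR with a reused counter, both messages share the same keystream S_i, so C_i ⊕ C'_i = P_i ⊕ P'_i and thus P'_i = P_i ⊕ C_i ⊕ C'_i.
P'1: 0x2 ⊕ 0x3 ⊕ 0xB = 0xA.
P'2: 0xE ⊕ 0xE ⊕ 0x7 = 0x7.
P'3: 0x9 ⊕ 0xA ⊕ 0xB = 0x8.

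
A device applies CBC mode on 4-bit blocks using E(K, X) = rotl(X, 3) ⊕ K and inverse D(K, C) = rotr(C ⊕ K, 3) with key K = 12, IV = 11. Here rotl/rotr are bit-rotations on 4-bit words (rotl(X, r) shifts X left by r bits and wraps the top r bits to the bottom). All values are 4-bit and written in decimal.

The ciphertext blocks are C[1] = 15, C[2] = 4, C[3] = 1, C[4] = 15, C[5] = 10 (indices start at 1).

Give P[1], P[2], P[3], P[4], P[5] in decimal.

P[1] = 13, P[2] = 14, P[3] = 15, P[4] = 7, P[5] = 3

CBC decryption: P_i = D(K, C_i) ⊕ C_{i−1}, with C_{0} = IV.
P[1]: D(K, 15) = 6; 6 ⊕ 11 = 13.
P[2]: D(K, 4) = 1; 1 ⊕ 15 = 14.
P[3]: D(K, 1) = 11; 11 ⊕ 4 = 15.
P[4]: D(K, 15) = 6; 6 ⊕ 1 = 7.
P[5]: D(K, 10) = 12; 12 ⊕ 15 = 3.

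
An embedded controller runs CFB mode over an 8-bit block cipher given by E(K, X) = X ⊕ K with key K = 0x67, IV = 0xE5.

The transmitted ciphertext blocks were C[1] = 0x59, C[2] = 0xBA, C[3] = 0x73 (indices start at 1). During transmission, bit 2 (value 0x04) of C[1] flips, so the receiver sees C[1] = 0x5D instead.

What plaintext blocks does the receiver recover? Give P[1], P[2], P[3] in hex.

CFB decryption: P_i = C_i ⊕ E(K, C_{i−1}), with C_{0} = IV.
Only C[1] changed, to 0x5D. In CFB, a change in C_i flips the same bit in P_i and garbles P_{i+1}. Decrypting the received ciphertext:
P[1]: E(K, 0xE5) = 0x82; 0x5D ⊕ 0x82 = 0xDF.
P[2]: E(K, 0x5D) = 0x3A; 0xBA ⊕ 0x3A = 0x80.
P[3]: E(K, 0xBA) = 0xDD; 0x73 ⊕ 0xDD = 0xAE.
Blocks that differ from the original plaintext: P[1], P[2].

P[1] = 0xDF, P[2] = 0x80, P[3] = 0xAE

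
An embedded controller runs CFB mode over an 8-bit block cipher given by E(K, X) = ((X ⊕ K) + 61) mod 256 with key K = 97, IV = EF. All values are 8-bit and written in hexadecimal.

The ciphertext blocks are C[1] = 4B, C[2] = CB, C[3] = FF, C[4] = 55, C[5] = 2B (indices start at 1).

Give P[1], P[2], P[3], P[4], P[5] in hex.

P[1] = 92, P[2] = F6, P[3] = 42, P[4] = 9C, P[5] = 08

CFB decryption: P_i = C_i ⊕ E(K, C_{i−1}), with C_{0} = IV.
P[1]: E(K, EF) = D9; 4B ⊕ D9 = 92.
P[2]: E(K, 4B) = 3D; CB ⊕ 3D = F6.
P[3]: E(K, CB) = BD; FF ⊕ BD = 42.
P[4]: E(K, FF) = C9; 55 ⊕ C9 = 9C.
P[5]: E(K, 55) = 23; 2B ⊕ 23 = 08.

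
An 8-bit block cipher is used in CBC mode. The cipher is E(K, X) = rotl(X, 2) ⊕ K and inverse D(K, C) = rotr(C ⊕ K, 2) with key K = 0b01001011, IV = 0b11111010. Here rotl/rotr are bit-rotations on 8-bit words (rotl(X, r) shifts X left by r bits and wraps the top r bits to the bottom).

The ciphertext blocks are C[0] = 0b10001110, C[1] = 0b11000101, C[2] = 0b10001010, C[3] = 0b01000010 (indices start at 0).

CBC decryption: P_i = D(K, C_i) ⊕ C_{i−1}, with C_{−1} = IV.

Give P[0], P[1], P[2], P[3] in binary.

P[0] = 0b10001011, P[1] = 0b00101101, P[2] = 0b10110101, P[3] = 0b11001000

P[0]: D(K, 0b10001110) = 0b01110001; 0b01110001 ⊕ 0b11111010 = 0b10001011.
P[1]: D(K, 0b11000101) = 0b10100011; 0b10100011 ⊕ 0b10001110 = 0b00101101.
P[2]: D(K, 0b10001010) = 0b01110000; 0b01110000 ⊕ 0b11000101 = 0b10110101.
P[3]: D(K, 0b01000010) = 0b01000010; 0b01000010 ⊕ 0b10001010 = 0b11001000.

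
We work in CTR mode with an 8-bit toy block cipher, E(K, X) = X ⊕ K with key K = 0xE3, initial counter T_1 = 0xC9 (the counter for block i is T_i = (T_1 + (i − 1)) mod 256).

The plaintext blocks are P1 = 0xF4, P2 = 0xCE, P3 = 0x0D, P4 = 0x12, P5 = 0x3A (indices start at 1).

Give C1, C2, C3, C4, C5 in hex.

CTR encryption: S_i = E(K, T_i) where T_i is the counter for block i; C_i = P_i ⊕ S_i.
C1: T = 0xC9, S = E(K, T) = 0x2A; 0xF4 ⊕ 0x2A = 0xDE.
C2: T = 0xCA, S = E(K, T) = 0x29; 0xCE ⊕ 0x29 = 0xE7.
C3: T = 0xCB, S = E(K, T) = 0x28; 0x0D ⊕ 0x28 = 0x25.
C4: T = 0xCC, S = E(K, T) = 0x2F; 0x12 ⊕ 0x2F = 0x3D.
C5: T = 0xCD, S = E(K, T) = 0x2E; 0x3A ⊕ 0x2E = 0x14.

C1 = 0xDE, C2 = 0xE7, C3 = 0x25, C4 = 0x3D, C5 = 0x14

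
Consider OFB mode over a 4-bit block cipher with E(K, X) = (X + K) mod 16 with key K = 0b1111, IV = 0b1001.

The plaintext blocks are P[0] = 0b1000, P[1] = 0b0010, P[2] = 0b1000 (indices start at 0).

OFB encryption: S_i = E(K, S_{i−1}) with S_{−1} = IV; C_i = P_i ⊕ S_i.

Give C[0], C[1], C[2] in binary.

C[0] = 0b0000, C[1] = 0b0101, C[2] = 0b1110

C[0]: S = E(K, 0b1001) = 0b1000; 0b1000 ⊕ 0b1000 = 0b0000.
C[1]: S = E(K, 0b1000) = 0b0111; 0b0010 ⊕ 0b0111 = 0b0101.
C[2]: S = E(K, 0b0111) = 0b0110; 0b1000 ⊕ 0b0110 = 0b1110.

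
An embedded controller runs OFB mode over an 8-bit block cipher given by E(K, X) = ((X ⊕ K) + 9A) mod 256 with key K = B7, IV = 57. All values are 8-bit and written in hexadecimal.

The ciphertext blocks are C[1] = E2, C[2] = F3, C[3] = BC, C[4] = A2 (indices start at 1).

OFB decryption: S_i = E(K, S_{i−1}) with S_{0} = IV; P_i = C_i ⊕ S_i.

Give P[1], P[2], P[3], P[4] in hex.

P[1] = 98, P[2] = 94, P[3] = D6, P[4] = D5

P[1]: S = E(K, 57) = 7A; E2 ⊕ 7A = 98.
P[2]: S = E(K, 7A) = 67; F3 ⊕ 67 = 94.
P[3]: S = E(K, 67) = 6A; BC ⊕ 6A = D6.
P[4]: S = E(K, 6A) = 77; A2 ⊕ 77 = D5.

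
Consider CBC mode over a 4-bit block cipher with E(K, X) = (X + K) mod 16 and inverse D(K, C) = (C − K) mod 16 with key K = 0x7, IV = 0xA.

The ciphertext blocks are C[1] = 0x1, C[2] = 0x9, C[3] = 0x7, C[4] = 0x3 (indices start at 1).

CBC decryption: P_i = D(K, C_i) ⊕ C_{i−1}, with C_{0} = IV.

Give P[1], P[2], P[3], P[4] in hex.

P[1] = 0x0, P[2] = 0x3, P[3] = 0x9, P[4] = 0xB

P[1]: D(K, 0x1) = 0xA; 0xA ⊕ 0xA = 0x0.
P[2]: D(K, 0x9) = 0x2; 0x2 ⊕ 0x1 = 0x3.
P[3]: D(K, 0x7) = 0x0; 0x0 ⊕ 0x9 = 0x9.
P[4]: D(K, 0x3) = 0xC; 0xC ⊕ 0x7 = 0xB.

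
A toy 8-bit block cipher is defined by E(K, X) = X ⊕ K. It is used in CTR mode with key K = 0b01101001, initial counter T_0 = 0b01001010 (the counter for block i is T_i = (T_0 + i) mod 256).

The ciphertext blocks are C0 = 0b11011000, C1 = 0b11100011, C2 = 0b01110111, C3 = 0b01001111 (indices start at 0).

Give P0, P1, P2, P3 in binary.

CTR decryption: S_i = E(K, T_i) where T_i is the counter for block i; P_i = C_i ⊕ S_i.
P0: T = 0b01001010, S = E(K, T) = 0b00100011; 0b11011000 ⊕ 0b00100011 = 0b11111011.
P1: T = 0b01001011, S = E(K, T) = 0b00100010; 0b11100011 ⊕ 0b00100010 = 0b11000001.
P2: T = 0b01001100, S = E(K, T) = 0b00100101; 0b01110111 ⊕ 0b00100101 = 0b01010010.
P3: T = 0b01001101, S = E(K, T) = 0b00100100; 0b01001111 ⊕ 0b00100100 = 0b01101011.

P0 = 0b11111011, P1 = 0b11000001, P2 = 0b01010010, P3 = 0b01101011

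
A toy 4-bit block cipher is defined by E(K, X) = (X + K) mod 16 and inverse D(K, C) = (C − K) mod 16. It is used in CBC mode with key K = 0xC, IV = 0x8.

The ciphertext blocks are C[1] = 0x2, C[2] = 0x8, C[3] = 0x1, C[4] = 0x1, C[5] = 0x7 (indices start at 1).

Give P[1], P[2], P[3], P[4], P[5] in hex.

P[1] = 0xE, P[2] = 0xE, P[3] = 0xD, P[4] = 0x4, P[5] = 0xA

CBC decryption: P_i = D(K, C_i) ⊕ C_{i−1}, with C_{0} = IV.
P[1]: D(K, 0x2) = 0x6; 0x6 ⊕ 0x8 = 0xE.
P[2]: D(K, 0x8) = 0xC; 0xC ⊕ 0x2 = 0xE.
P[3]: D(K, 0x1) = 0x5; 0x5 ⊕ 0x8 = 0xD.
P[4]: D(K, 0x1) = 0x5; 0x5 ⊕ 0x1 = 0x4.
P[5]: D(K, 0x7) = 0xB; 0xB ⊕ 0x1 = 0xA.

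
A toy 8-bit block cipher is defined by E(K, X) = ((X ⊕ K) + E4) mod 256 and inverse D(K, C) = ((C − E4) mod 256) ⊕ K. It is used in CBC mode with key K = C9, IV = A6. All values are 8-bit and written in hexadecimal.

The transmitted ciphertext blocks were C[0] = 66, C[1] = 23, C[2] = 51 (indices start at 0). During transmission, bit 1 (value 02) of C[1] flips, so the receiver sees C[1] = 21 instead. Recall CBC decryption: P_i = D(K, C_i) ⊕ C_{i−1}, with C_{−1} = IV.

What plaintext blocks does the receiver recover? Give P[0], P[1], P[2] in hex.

Only C[1] changed, to 21. In CBC, a change in C_i garbles P_i and flips the same bit in P_{i+1}. Decrypting the received ciphertext:
P[0]: D(K, 66) = 4B; 4B ⊕ A6 = ED.
P[1]: D(K, 21) = F4; F4 ⊕ 66 = 92.
P[2]: D(K, 51) = A4; A4 ⊕ 21 = 85.
Blocks that differ from the original plaintext: P[1], P[2].

P[0] = ED, P[1] = 92, P[2] = 85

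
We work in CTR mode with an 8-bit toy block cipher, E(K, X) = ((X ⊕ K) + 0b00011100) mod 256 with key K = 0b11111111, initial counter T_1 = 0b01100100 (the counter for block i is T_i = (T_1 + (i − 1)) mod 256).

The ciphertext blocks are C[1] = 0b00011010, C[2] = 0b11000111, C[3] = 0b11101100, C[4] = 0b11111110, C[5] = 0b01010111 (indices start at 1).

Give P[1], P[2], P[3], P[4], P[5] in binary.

CTR decryption: S_i = E(K, T_i) where T_i is the counter for block i; P_i = C_i ⊕ S_i.
P[1]: T = 0b01100100, S = E(K, T) = 0b10110111; 0b00011010 ⊕ 0b10110111 = 0b10101101.
P[2]: T = 0b01100101, S = E(K, T) = 0b10110110; 0b11000111 ⊕ 0b10110110 = 0b01110001.
P[3]: T = 0b01100110, S = E(K, T) = 0b10110101; 0b11101100 ⊕ 0b10110101 = 0b01011001.
P[4]: T = 0b01100111, S = E(K, T) = 0b10110100; 0b11111110 ⊕ 0b10110100 = 0b01001010.
P[5]: T = 0b01101000, S = E(K, T) = 0b10110011; 0b01010111 ⊕ 0b10110011 = 0b11100100.

P[1] = 0b10101101, P[2] = 0b01110001, P[3] = 0b01011001, P[4] = 0b01001010, P[5] = 0b11100100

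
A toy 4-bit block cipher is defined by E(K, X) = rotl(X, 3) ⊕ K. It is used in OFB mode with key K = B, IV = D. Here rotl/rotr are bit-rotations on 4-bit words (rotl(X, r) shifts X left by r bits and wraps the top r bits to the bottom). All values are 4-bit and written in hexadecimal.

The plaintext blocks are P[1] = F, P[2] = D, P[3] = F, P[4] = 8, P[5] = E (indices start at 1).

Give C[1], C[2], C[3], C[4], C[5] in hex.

OFB encryption: S_i = E(K, S_{i−1}) with S_{0} = IV; C_i = P_i ⊕ S_i.
C[1]: S = E(K, D) = 5; F ⊕ 5 = A.
C[2]: S = E(K, 5) = 1; D ⊕ 1 = C.
C[3]: S = E(K, 1) = 3; F ⊕ 3 = C.
C[4]: S = E(K, 3) = 2; 8 ⊕ 2 = A.
C[5]: S = E(K, 2) = A; E ⊕ A = 4.

C[1] = A, C[2] = C, C[3] = C, C[4] = A, C[5] = 4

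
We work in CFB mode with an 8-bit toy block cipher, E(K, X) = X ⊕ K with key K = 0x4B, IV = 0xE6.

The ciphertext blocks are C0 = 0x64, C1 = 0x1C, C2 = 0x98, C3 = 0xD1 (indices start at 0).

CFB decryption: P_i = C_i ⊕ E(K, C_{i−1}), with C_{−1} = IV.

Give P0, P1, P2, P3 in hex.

P0: E(K, 0xE6) = 0xAD; 0x64 ⊕ 0xAD = 0xC9.
P1: E(K, 0x64) = 0x2F; 0x1C ⊕ 0x2F = 0x33.
P2: E(K, 0x1C) = 0x57; 0x98 ⊕ 0x57 = 0xCF.
P3: E(K, 0x98) = 0xD3; 0xD1 ⊕ 0xD3 = 0x02.

P0 = 0xC9, P1 = 0x33, P2 = 0xCF, P3 = 0x02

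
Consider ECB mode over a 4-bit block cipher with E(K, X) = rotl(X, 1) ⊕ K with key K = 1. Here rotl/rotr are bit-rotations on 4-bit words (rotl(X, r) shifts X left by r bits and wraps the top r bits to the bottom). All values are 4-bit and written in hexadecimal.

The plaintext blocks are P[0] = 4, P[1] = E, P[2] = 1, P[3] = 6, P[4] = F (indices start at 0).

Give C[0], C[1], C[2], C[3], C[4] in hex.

ECB encryption: C_i = E(K, P_i).
C[0]: E(K, 4) = 9.
C[1]: E(K, E) = C.
C[2]: E(K, 1) = 3.
C[3]: E(K, 6) = D.
C[4]: E(K, F) = E.

C[0] = 9, C[1] = C, C[2] = 3, C[3] = D, C[4] = E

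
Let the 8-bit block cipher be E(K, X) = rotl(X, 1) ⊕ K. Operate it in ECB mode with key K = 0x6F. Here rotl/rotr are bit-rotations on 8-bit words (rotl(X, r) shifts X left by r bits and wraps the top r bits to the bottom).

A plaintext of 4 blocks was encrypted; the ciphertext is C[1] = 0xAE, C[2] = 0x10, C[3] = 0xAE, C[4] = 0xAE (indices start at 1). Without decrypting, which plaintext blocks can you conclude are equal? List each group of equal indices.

P[1] = P[3] = P[4]

ECB encrypts each block independently with the same key, so equal ciphertext blocks imply equal plaintext blocks.
C[1] = C[3] = C[4] = 0xAE, so P[1] = P[3] = P[4].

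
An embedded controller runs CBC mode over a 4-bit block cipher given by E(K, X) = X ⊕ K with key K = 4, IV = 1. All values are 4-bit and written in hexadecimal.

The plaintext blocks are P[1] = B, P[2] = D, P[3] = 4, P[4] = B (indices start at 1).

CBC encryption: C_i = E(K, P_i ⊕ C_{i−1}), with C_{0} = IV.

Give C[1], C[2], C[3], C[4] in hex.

C[1]: P[1] ⊕ 1 = A; E(K, A) = E.
C[2]: P[2] ⊕ E = 3; E(K, 3) = 7.
C[3]: P[3] ⊕ 7 = 3; E(K, 3) = 7.
C[4]: P[4] ⊕ 7 = C; E(K, C) = 8.

C[1] = E, C[2] = 7, C[3] = 7, C[4] = 8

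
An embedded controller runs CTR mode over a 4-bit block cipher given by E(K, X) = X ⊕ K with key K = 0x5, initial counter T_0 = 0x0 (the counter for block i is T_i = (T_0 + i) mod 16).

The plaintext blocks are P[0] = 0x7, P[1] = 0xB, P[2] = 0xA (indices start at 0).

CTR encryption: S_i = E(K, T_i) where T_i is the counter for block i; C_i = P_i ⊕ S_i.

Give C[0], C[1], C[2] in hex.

C[0] = 0x2, C[1] = 0xF, C[2] = 0xD

C[0]: T = 0x0, S = E(K, T) = 0x5; 0x7 ⊕ 0x5 = 0x2.
C[1]: T = 0x1, S = E(K, T) = 0x4; 0xB ⊕ 0x4 = 0xF.
C[2]: T = 0x2, S = E(K, T) = 0x7; 0xA ⊕ 0x7 = 0xD.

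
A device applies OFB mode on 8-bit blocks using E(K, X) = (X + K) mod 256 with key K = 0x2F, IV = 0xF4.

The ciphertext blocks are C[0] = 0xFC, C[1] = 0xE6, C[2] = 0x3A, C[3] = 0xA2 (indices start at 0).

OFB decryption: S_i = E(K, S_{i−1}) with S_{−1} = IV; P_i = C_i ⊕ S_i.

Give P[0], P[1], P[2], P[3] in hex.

P[0]: S = E(K, 0xF4) = 0x23; 0xFC ⊕ 0x23 = 0xDF.
P[1]: S = E(K, 0x23) = 0x52; 0xE6 ⊕ 0x52 = 0xB4.
P[2]: S = E(K, 0x52) = 0x81; 0x3A ⊕ 0x81 = 0xBB.
P[3]: S = E(K, 0x81) = 0xB0; 0xA2 ⊕ 0xB0 = 0x12.

P[0] = 0xDF, P[1] = 0xB4, P[2] = 0xBB, P[3] = 0x12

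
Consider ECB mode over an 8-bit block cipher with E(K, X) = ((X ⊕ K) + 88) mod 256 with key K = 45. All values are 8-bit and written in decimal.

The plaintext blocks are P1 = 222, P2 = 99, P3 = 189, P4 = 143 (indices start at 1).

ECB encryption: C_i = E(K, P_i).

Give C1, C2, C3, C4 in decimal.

C1 = 75, C2 = 166, C3 = 232, C4 = 250

C1: E(K, 222) = 75.
C2: E(K, 99) = 166.
C3: E(K, 189) = 232.
C4: E(K, 143) = 250.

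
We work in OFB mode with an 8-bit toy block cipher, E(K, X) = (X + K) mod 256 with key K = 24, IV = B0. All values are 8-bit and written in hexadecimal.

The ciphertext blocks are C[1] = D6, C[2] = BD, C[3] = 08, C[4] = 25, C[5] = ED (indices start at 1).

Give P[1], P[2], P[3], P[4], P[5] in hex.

OFB decryption: S_i = E(K, S_{i−1}) with S_{0} = IV; P_i = C_i ⊕ S_i.
P[1]: S = E(K, B0) = D4; D6 ⊕ D4 = 02.
P[2]: S = E(K, D4) = F8; BD ⊕ F8 = 45.
P[3]: S = E(K, F8) = 1C; 08 ⊕ 1C = 14.
P[4]: S = E(K, 1C) = 40; 25 ⊕ 40 = 65.
P[5]: S = E(K, 40) = 64; ED ⊕ 64 = 89.

P[1] = 02, P[2] = 45, P[3] = 14, P[4] = 65, P[5] = 89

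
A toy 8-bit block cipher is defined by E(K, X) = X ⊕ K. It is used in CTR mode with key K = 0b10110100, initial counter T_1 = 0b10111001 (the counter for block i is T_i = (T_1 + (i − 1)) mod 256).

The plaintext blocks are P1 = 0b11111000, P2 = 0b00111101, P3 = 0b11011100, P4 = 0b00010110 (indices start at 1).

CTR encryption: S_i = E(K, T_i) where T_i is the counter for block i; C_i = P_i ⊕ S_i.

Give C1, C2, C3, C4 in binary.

C1 = 0b11110101, C2 = 0b00110011, C3 = 0b11010011, C4 = 0b00011110

C1: T = 0b10111001, S = E(K, T) = 0b00001101; 0b11111000 ⊕ 0b00001101 = 0b11110101.
C2: T = 0b10111010, S = E(K, T) = 0b00001110; 0b00111101 ⊕ 0b00001110 = 0b00110011.
C3: T = 0b10111011, S = E(K, T) = 0b00001111; 0b11011100 ⊕ 0b00001111 = 0b11010011.
C4: T = 0b10111100, S = E(K, T) = 0b00001000; 0b00010110 ⊕ 0b00001000 = 0b00011110.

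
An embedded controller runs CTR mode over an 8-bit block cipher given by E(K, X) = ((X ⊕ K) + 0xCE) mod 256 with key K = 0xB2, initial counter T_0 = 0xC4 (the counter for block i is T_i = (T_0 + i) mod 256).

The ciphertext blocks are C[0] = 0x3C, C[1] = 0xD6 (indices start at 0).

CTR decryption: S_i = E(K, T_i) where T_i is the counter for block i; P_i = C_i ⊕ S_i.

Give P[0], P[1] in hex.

P[0] = 0x78, P[1] = 0x93

P[0]: T = 0xC4, S = E(K, T) = 0x44; 0x3C ⊕ 0x44 = 0x78.
P[1]: T = 0xC5, S = E(K, T) = 0x45; 0xD6 ⊕ 0x45 = 0x93.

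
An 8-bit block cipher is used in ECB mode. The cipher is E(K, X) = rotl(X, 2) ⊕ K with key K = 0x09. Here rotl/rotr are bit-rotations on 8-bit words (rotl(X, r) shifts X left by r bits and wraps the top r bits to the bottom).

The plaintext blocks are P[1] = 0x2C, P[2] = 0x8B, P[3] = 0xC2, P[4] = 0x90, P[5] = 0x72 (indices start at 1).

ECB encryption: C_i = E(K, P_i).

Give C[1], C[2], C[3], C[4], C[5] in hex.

C[1]: E(K, 0x2C) = 0xB9.
C[2]: E(K, 0x8B) = 0x27.
C[3]: E(K, 0xC2) = 0x02.
C[4]: E(K, 0x90) = 0x4B.
C[5]: E(K, 0x72) = 0xC0.

C[1] = 0xB9, C[2] = 0x27, C[3] = 0x02, C[4] = 0x4B, C[5] = 0xC0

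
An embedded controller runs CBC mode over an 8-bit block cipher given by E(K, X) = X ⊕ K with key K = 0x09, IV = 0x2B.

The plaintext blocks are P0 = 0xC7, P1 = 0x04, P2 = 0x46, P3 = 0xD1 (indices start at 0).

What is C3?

C3 = 0x7F

CBC encryption: C_i = E(K, P_i ⊕ C_{i−1}), with C_{−1} = IV.
C0: P0 ⊕ 0x2B = 0xEC; E(K, 0xEC) = 0xE5.
C1: P1 ⊕ 0xE5 = 0xE1; E(K, 0xE1) = 0xE8.
C2: P2 ⊕ 0xE8 = 0xAE; E(K, 0xAE) = 0xA7.
C3: P3 ⊕ 0xA7 = 0x76; E(K, 0x76) = 0x7F.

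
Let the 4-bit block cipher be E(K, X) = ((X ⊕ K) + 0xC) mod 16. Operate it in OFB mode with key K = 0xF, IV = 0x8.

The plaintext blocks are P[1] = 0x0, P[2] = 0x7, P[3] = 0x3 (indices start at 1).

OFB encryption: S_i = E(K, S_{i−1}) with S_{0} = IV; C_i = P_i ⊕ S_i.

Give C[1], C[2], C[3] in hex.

C[1]: S = E(K, 0x8) = 0x3; 0x0 ⊕ 0x3 = 0x3.
C[2]: S = E(K, 0x3) = 0x8; 0x7 ⊕ 0x8 = 0xF.
C[3]: S = E(K, 0x8) = 0x3; 0x3 ⊕ 0x3 = 0x0.

C[1] = 0x3, C[2] = 0xF, C[3] = 0x0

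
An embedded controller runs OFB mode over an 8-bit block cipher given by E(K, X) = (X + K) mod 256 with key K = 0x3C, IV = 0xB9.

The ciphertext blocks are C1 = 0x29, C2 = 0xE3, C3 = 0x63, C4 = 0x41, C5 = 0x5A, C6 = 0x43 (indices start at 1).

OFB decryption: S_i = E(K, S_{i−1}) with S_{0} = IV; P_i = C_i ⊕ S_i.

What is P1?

P1: S = E(K, 0xB9) = 0xF5; 0x29 ⊕ 0xF5 = 0xDC.

P1 = 0xDC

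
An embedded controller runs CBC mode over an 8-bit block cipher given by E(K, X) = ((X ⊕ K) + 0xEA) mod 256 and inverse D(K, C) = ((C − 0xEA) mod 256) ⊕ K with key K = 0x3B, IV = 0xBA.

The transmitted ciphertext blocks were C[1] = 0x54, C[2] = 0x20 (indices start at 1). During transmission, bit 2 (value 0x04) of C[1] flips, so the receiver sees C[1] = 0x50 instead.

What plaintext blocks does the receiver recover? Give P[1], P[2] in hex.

CBC decryption: P_i = D(K, C_i) ⊕ C_{i−1}, with C_{0} = IV.
Only C[1] changed, to 0x50. In CBC, a change in C_i garbles P_i and flips the same bit in P_{i+1}. Decrypting the received ciphertext:
P[1]: D(K, 0x50) = 0x5D; 0x5D ⊕ 0xBA = 0xE7.
P[2]: D(K, 0x20) = 0x0D; 0x0D ⊕ 0x50 = 0x5D.
Blocks that differ from the original plaintext: P[1], P[2].

P[1] = 0xE7, P[2] = 0x5D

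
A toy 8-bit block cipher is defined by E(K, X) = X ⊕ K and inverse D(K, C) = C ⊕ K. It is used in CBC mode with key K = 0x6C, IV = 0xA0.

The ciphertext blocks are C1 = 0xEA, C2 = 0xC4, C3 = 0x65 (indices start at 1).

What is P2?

CBC decryption: P_i = D(K, C_i) ⊕ C_{i−1}, with C_{0} = IV.
P2: D(K, 0xC4) = 0xA8; 0xA8 ⊕ 0xEA = 0x42.

P2 = 0x42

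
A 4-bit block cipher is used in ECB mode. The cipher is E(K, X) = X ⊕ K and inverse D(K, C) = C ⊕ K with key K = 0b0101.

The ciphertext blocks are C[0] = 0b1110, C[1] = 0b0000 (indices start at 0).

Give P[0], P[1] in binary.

ECB decryption: P_i = D(K, C_i).
P[0]: D(K, 0b1110) = 0b1011.
P[1]: D(K, 0b0000) = 0b0101.

P[0] = 0b1011, P[1] = 0b0101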